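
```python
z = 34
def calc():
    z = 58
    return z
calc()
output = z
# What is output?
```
34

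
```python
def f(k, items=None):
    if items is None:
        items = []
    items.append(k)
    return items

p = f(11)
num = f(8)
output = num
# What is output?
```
[8]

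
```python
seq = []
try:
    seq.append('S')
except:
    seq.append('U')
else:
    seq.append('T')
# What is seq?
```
['S', 'T']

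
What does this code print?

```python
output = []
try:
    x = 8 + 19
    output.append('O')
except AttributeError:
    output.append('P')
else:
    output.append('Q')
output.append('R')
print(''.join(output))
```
OQR

else block runs when no exception occurs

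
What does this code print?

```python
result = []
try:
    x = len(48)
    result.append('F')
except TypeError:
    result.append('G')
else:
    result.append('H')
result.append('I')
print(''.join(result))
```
GI

else block skipped when exception is caught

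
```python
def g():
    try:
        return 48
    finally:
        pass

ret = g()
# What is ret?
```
48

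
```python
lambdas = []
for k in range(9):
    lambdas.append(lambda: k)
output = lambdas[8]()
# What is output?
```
8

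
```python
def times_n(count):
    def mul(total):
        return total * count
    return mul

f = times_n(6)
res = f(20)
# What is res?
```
120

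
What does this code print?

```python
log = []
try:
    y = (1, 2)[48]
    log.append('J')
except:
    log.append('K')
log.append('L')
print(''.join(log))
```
KL

Exception raised in try, caught by bare except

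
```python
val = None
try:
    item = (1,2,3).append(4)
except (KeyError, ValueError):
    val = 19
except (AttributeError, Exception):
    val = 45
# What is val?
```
45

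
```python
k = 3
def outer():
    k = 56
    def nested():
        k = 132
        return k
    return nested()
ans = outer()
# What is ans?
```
132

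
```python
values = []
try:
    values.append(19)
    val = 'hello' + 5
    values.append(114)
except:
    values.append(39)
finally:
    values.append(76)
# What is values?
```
[19, 39, 76]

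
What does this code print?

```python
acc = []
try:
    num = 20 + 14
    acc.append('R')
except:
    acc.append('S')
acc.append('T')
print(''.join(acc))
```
RT

No exception, try block completes normally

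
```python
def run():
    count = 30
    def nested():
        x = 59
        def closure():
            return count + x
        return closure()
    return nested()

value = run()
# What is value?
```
89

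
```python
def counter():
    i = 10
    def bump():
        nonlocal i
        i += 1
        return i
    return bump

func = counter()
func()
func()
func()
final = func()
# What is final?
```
14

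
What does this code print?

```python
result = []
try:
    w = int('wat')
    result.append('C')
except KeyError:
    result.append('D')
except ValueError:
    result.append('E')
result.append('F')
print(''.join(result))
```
EF

ValueError is caught by its specific handler, not KeyError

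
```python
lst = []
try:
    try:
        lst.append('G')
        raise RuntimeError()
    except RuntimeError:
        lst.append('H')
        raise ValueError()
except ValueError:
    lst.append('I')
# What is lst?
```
['G', 'H', 'I']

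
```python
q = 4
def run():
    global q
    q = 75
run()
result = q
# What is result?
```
75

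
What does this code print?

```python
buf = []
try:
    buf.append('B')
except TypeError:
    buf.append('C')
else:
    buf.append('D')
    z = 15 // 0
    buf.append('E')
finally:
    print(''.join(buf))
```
BD

Try succeeds, else appends 'D', ZeroDivisionError in else is uncaught, finally prints before exception propagates ('E' never appended)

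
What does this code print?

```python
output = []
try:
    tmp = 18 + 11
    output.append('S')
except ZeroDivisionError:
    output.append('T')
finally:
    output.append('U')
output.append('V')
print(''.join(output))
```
SUV

finally runs after normal execution too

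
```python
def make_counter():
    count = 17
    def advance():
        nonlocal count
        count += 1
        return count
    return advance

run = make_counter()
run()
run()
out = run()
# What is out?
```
20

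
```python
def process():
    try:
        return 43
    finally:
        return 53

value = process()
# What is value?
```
53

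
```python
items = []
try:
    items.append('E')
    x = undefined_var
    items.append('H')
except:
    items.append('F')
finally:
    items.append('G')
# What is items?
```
['E', 'F', 'G']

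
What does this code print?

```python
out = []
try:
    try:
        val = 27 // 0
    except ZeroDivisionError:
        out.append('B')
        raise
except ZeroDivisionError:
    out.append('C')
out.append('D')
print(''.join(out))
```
BCD

raise without argument re-raises current exception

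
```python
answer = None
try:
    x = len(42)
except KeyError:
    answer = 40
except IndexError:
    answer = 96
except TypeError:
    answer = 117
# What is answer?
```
117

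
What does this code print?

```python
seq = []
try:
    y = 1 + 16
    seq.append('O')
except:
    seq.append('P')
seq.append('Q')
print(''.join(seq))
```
OQ

No exception, try block completes normally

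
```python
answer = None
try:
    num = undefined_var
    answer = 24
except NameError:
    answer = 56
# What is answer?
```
56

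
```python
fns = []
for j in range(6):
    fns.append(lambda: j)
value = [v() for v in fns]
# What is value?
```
[5, 5, 5, 5, 5, 5]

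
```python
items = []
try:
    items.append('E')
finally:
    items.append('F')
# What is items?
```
['E', 'F']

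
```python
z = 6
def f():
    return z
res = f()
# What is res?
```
6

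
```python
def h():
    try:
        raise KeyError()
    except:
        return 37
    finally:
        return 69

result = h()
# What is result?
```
69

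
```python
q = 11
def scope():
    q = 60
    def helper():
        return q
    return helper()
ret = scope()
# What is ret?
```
60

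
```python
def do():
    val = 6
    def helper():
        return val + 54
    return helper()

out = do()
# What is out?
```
60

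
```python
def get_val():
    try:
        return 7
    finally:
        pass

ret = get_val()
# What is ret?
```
7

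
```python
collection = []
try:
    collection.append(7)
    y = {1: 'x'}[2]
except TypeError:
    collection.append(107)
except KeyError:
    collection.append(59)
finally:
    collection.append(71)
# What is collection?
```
[7, 59, 71]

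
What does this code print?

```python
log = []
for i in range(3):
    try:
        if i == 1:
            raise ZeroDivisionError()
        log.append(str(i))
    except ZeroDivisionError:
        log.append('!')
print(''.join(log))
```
0!2

Exception on i=1 caught, loop continues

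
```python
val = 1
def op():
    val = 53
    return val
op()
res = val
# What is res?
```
1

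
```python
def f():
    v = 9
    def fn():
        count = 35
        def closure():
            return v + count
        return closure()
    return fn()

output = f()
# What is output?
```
44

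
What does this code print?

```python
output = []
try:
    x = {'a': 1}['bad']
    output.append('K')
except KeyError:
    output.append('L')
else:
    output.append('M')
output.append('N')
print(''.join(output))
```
LN

else block skipped when exception is caught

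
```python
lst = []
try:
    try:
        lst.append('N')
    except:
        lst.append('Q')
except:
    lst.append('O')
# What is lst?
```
['N']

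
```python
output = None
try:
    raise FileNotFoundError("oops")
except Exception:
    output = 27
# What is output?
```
27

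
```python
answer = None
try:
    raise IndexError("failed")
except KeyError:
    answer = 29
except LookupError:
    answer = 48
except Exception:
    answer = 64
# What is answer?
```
48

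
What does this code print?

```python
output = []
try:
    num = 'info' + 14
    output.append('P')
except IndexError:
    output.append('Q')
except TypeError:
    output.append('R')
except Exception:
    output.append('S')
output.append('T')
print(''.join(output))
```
RT

TypeError matches before generic Exception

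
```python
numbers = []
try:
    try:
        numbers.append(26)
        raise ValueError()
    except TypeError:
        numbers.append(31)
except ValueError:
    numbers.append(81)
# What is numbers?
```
[26, 81]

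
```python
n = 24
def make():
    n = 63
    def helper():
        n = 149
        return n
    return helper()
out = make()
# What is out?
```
149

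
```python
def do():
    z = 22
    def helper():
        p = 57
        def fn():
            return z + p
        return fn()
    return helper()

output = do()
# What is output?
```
79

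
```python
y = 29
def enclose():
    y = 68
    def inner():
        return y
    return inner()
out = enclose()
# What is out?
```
68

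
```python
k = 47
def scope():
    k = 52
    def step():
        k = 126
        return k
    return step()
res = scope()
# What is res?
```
126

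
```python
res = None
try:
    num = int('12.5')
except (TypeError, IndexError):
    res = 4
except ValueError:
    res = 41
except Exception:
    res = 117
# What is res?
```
41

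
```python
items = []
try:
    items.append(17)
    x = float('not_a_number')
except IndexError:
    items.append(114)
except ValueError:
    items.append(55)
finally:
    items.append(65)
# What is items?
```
[17, 55, 65]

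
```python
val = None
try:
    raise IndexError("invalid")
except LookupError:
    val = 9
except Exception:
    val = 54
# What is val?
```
9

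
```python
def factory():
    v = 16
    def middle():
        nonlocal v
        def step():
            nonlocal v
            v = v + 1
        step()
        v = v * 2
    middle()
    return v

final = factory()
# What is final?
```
34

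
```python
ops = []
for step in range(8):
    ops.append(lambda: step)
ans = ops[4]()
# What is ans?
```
7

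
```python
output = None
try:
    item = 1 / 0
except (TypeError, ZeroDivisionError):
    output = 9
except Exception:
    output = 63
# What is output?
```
9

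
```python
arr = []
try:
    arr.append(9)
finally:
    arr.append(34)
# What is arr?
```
[9, 34]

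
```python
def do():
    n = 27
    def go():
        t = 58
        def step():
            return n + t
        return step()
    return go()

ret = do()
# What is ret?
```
85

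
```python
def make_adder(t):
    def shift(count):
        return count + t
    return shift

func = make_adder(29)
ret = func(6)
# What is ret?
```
35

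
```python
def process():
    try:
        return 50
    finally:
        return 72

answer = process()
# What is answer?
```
72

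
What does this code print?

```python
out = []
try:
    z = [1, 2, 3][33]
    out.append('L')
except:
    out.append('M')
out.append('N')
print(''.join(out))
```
MN

Exception raised in try, caught by bare except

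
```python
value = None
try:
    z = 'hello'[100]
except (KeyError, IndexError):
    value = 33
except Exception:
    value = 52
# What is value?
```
33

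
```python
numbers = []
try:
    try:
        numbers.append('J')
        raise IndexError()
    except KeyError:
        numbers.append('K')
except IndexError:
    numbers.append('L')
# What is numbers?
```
['J', 'L']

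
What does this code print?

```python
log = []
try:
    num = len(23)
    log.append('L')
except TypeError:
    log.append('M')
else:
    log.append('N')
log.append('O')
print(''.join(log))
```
MO

else block skipped when exception is caught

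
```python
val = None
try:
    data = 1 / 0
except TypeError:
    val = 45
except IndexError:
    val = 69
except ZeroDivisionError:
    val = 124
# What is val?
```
124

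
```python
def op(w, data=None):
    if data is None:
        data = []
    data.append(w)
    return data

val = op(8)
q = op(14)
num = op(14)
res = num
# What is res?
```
[14]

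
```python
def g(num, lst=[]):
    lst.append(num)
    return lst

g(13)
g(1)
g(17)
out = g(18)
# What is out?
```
[13, 1, 17, 18]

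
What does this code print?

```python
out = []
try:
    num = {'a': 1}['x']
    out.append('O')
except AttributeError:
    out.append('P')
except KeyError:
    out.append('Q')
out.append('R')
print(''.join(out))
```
QR

KeyError is caught by its specific handler, not AttributeError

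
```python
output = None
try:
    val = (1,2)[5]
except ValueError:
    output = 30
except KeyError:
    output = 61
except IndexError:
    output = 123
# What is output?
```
123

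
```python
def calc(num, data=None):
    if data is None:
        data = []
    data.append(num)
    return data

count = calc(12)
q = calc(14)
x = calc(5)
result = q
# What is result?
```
[14]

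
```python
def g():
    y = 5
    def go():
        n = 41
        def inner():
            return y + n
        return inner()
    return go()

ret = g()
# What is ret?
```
46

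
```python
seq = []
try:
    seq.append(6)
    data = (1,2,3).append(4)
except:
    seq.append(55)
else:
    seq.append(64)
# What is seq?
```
[6, 55]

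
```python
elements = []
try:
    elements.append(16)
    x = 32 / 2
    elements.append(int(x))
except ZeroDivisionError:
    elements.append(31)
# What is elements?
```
[16, 16]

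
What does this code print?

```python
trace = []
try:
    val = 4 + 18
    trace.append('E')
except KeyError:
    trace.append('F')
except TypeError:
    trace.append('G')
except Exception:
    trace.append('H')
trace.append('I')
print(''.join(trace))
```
EI

No exception, try block completes normally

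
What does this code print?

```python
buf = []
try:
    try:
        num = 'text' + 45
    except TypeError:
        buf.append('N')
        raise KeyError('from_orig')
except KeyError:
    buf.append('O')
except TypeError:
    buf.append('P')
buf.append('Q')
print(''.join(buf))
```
NOQ

KeyError raised and caught, original TypeError not re-raised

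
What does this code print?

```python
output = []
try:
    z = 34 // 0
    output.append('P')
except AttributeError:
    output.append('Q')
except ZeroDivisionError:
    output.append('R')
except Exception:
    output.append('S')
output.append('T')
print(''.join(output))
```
RT

ZeroDivisionError matches before generic Exception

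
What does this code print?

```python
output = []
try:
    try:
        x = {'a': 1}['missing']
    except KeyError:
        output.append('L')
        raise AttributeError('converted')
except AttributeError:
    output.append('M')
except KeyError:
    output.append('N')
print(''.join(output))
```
LM

New AttributeError raised, caught by outer AttributeError handler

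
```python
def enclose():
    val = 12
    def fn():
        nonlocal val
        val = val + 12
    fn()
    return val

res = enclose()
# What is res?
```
24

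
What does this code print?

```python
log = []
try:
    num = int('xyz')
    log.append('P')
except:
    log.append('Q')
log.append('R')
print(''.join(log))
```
QR

Exception raised in try, caught by bare except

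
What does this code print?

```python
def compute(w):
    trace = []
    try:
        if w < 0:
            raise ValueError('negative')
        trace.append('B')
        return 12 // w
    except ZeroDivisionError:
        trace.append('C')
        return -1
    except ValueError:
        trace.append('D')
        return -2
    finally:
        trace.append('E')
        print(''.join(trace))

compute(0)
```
BCE

w=0 causes ZeroDivisionError, caught, finally prints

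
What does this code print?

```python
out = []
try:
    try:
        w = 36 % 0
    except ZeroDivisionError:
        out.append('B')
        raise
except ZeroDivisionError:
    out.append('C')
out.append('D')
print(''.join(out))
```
BCD

raise without argument re-raises current exception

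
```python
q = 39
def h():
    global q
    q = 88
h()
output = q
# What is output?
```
88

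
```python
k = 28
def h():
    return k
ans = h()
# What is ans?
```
28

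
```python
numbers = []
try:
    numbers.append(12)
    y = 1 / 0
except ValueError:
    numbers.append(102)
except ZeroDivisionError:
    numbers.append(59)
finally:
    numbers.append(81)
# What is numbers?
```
[12, 59, 81]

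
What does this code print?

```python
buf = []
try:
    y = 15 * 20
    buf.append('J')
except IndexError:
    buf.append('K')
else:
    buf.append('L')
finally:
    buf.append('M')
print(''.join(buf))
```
JLM

else runs before finally when no exception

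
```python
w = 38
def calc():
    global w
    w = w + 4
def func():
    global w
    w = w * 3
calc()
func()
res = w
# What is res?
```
126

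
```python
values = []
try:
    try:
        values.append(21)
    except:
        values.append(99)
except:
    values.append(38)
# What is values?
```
[21]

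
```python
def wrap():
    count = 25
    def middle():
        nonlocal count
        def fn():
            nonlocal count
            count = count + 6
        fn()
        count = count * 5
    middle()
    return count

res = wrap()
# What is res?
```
155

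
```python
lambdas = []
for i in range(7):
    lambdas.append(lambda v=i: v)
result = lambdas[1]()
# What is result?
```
1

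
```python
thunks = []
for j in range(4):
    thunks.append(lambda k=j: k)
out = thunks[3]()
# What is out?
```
3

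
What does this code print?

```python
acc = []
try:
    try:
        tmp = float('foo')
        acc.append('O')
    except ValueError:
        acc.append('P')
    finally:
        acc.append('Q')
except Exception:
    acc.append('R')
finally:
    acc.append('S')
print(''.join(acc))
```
PQS

Both finally blocks run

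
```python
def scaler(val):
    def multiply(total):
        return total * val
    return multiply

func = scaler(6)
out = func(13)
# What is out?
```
78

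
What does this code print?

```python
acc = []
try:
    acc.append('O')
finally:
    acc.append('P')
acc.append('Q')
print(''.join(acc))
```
OPQ

try/finally without except, no exception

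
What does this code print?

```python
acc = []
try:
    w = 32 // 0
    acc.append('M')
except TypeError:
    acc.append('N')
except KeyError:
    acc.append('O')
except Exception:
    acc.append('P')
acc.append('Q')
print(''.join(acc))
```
PQ

ZeroDivisionError not specifically caught, falls to Exception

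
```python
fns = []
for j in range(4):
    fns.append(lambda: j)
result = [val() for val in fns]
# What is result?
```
[3, 3, 3, 3]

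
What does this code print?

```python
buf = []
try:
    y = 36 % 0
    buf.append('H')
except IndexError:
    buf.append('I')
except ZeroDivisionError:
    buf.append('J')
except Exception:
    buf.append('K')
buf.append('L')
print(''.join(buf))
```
JL

ZeroDivisionError matches before generic Exception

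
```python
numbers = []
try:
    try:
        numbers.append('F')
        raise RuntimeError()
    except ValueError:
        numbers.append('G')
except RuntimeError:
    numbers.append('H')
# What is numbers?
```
['F', 'H']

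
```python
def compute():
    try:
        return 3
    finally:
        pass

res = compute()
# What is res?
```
3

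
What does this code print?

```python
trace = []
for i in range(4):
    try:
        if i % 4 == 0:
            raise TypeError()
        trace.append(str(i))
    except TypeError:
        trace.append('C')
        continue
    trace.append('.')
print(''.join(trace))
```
C1.2.3.

continue in except skips rest of loop body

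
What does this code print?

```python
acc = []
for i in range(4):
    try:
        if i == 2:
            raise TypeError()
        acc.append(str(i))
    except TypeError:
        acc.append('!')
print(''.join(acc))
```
01!3

Exception on i=2 caught, loop continues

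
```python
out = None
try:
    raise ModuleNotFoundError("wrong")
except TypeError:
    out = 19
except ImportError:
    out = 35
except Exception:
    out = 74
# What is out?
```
35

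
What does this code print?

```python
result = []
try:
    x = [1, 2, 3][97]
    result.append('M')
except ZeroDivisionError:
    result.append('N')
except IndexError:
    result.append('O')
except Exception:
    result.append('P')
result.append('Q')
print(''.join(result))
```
OQ

IndexError matches before generic Exception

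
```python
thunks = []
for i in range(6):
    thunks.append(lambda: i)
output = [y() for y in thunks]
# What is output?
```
[5, 5, 5, 5, 5, 5]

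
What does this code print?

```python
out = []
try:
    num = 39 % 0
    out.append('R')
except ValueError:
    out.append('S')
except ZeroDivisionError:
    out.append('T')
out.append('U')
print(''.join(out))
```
TU

ZeroDivisionError is caught by its specific handler, not ValueError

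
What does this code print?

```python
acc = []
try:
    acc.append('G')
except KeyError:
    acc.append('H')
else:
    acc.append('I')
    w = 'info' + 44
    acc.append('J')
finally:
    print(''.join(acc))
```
GI

Try succeeds, else appends 'I', TypeError in else is uncaught, finally prints before exception propagates ('J' never appended)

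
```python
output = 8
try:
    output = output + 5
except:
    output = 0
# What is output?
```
13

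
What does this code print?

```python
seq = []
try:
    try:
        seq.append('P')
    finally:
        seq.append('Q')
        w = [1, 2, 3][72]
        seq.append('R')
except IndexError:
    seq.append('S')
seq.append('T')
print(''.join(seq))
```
PQST

Exception in inner finally caught by outer except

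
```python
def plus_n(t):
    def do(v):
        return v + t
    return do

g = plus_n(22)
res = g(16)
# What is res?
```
38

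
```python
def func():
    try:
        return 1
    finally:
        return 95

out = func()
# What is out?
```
95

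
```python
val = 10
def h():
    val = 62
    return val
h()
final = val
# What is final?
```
10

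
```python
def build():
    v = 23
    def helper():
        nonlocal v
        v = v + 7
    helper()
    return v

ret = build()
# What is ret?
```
30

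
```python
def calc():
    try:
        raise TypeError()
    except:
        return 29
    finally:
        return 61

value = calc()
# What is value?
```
61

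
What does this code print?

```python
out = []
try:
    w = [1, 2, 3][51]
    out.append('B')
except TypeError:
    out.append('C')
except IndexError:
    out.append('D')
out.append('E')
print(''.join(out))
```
DE

IndexError is caught by its specific handler, not TypeError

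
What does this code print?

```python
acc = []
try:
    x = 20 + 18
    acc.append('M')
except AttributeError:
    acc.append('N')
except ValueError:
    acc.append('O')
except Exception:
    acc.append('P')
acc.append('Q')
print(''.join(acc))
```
MQ

No exception, try block completes normally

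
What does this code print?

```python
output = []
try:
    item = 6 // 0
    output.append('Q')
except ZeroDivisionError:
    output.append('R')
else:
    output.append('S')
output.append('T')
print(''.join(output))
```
RT

else block skipped when exception is caught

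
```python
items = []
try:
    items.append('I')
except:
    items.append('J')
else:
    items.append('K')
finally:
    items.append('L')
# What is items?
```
['I', 'K', 'L']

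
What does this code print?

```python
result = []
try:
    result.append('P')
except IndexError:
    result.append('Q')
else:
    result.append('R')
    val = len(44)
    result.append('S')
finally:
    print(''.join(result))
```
PR

Try succeeds, else appends 'R', TypeError in else is uncaught, finally prints before exception propagates ('S' never appended)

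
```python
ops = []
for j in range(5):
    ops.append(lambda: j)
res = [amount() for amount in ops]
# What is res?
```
[4, 4, 4, 4, 4]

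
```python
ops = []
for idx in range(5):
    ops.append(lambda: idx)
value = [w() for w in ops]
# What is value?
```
[4, 4, 4, 4, 4]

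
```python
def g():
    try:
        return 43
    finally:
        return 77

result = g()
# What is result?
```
77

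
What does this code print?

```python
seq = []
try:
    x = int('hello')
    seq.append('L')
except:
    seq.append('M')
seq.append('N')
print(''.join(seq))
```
MN

Exception raised in try, caught by bare except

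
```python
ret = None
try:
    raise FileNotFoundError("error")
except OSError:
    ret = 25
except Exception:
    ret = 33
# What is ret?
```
25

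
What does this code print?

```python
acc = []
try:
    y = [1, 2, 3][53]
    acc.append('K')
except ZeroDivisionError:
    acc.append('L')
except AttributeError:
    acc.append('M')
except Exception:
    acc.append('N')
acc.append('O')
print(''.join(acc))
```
NO

IndexError not specifically caught, falls to Exception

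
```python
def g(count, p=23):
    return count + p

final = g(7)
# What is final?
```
30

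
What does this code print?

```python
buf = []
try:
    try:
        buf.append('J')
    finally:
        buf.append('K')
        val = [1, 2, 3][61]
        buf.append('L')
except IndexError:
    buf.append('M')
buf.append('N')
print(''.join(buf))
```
JKMN

Exception in inner finally caught by outer except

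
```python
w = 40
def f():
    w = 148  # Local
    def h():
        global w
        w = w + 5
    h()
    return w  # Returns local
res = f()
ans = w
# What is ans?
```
45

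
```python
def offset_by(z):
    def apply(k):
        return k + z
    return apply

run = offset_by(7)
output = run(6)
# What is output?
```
13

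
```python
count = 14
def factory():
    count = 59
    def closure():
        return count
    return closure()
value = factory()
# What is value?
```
59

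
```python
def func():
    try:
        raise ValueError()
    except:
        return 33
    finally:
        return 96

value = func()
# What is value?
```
96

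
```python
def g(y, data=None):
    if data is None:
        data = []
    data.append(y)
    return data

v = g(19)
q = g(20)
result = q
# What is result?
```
[20]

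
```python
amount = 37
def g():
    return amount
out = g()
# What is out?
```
37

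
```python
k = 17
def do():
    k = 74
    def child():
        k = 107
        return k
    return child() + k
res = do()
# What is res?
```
181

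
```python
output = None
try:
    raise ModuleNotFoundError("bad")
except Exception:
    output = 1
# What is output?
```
1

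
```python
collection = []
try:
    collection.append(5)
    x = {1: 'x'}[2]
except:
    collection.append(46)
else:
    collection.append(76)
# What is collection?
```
[5, 46]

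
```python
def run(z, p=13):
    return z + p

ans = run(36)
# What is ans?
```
49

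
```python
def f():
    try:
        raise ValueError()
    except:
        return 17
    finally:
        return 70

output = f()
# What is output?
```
70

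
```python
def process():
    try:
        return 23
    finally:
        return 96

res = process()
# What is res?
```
96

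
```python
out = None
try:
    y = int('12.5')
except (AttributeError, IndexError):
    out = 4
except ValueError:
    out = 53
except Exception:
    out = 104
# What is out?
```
53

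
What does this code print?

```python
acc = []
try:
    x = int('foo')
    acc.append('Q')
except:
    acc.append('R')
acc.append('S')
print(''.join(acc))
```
RS

Exception raised in try, caught by bare except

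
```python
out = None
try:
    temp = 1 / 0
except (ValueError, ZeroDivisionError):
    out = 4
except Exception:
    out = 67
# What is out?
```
4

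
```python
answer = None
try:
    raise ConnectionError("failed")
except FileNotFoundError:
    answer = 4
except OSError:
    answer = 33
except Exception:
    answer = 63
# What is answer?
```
33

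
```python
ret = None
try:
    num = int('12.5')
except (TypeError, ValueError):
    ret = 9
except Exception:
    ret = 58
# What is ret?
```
9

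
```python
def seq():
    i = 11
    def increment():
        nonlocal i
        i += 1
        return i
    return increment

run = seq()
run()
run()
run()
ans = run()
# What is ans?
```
15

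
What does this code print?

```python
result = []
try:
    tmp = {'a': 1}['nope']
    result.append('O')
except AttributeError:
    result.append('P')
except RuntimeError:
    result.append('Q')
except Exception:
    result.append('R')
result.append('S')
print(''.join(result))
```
RS

KeyError not specifically caught, falls to Exception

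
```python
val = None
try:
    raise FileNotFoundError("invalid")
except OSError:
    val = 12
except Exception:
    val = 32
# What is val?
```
12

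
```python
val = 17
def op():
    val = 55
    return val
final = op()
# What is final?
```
55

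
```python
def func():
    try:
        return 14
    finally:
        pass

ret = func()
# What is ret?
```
14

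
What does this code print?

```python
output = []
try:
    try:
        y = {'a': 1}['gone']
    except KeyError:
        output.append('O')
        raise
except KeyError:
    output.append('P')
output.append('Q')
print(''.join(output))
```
OPQ

raise without argument re-raises current exception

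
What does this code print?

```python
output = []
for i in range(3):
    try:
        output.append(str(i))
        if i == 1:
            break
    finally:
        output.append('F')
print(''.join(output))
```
0F1F

finally runs even when breaking out of loop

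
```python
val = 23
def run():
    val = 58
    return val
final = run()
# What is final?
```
58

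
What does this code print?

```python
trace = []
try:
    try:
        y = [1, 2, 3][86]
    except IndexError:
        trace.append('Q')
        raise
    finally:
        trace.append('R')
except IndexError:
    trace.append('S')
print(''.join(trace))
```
QRS

finally runs before re-raised exception propagates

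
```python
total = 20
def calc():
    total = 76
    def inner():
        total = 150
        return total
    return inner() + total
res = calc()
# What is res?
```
226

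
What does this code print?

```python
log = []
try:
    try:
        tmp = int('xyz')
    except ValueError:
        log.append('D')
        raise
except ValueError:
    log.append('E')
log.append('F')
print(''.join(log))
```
DEF

raise without argument re-raises current exception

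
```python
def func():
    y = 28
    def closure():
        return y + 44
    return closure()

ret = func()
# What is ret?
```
72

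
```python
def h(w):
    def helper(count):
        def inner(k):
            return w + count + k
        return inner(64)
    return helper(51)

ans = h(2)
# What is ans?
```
117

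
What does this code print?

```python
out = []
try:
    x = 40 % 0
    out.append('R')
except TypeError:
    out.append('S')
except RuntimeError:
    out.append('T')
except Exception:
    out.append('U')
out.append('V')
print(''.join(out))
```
UV

ZeroDivisionError not specifically caught, falls to Exception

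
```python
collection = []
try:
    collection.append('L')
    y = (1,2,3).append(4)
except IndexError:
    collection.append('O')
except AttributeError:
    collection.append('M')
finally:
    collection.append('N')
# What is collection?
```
['L', 'M', 'N']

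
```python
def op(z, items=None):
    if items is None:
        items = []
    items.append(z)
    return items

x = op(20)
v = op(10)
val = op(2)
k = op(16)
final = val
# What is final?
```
[2]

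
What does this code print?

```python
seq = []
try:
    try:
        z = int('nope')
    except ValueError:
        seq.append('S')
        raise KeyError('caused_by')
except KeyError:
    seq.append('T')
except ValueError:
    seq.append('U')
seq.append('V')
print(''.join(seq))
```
STV

KeyError raised and caught, original ValueError not re-raised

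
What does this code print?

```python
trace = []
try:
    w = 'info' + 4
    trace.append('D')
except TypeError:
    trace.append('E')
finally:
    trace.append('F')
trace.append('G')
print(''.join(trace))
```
EFG

finally always runs, even after exception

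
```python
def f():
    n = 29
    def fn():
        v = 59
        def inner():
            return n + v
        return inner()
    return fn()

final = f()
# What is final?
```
88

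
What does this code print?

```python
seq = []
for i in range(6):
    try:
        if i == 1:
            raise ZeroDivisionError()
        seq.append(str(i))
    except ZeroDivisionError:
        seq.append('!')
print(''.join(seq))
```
0!2345

Exception on i=1 caught, loop continues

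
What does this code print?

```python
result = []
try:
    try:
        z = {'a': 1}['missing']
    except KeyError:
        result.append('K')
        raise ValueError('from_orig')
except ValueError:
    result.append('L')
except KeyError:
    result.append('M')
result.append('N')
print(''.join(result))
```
KLN

ValueError raised and caught, original KeyError not re-raised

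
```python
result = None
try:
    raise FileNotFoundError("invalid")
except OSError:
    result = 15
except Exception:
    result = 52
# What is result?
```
15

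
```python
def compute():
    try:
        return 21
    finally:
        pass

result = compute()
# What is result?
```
21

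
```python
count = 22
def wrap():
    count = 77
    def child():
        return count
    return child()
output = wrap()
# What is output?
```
77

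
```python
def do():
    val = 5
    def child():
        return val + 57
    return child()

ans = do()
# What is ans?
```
62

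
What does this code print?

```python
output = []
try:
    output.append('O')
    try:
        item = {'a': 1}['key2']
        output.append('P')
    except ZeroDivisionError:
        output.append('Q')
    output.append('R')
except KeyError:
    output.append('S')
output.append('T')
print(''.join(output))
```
OST

Inner handler doesn't match, propagates to outer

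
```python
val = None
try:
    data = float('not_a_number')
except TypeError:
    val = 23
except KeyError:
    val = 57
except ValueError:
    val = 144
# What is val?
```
144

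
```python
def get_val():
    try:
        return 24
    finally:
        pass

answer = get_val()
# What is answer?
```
24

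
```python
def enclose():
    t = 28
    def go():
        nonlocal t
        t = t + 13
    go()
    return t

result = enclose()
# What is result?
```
41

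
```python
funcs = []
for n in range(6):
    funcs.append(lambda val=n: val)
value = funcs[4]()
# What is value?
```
4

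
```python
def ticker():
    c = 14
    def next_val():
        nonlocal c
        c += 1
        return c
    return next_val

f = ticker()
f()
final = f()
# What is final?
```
16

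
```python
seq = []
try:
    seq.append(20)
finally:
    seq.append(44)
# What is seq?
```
[20, 44]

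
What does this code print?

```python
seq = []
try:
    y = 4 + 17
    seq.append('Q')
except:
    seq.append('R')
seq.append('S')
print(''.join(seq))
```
QS

No exception, try block completes normally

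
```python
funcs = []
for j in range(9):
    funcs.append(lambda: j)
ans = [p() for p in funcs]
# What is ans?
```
[8, 8, 8, 8, 8, 8, 8, 8, 8]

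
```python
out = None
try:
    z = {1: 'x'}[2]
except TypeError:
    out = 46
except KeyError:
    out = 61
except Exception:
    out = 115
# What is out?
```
61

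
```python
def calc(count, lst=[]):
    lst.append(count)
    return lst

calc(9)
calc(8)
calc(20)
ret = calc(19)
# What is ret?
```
[9, 8, 20, 19]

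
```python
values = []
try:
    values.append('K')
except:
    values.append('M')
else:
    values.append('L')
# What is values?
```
['K', 'L']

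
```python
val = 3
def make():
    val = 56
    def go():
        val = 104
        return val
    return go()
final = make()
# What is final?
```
104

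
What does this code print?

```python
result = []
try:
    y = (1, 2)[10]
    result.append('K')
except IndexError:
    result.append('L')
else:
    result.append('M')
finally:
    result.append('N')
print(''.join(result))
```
LN

Exception: except runs, else skipped, finally runs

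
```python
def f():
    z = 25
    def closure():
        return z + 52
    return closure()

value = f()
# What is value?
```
77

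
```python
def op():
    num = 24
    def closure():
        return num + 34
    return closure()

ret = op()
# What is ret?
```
58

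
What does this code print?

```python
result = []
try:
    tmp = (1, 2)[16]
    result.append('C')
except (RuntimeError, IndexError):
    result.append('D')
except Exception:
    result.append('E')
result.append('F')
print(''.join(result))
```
DF

IndexError matches tuple containing it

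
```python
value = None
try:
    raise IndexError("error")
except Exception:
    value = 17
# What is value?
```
17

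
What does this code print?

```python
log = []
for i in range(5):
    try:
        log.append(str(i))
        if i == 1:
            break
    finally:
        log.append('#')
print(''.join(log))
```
0#1#

finally runs even when breaking out of loop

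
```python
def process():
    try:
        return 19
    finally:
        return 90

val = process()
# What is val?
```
90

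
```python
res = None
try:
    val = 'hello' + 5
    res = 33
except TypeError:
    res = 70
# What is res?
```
70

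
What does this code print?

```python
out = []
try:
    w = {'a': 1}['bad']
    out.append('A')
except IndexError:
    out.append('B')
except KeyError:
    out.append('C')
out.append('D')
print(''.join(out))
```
CD

KeyError is caught by its specific handler, not IndexError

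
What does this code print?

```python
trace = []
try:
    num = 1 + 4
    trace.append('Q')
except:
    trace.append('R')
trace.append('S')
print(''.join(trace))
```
QS

No exception, try block completes normally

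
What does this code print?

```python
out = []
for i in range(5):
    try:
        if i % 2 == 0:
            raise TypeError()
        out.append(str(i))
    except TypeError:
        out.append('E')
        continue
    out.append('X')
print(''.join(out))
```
E1XE3XE

continue in except skips rest of loop body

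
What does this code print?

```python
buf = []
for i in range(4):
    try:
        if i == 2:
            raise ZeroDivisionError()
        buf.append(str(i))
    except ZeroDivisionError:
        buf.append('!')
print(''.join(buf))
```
01!3

Exception on i=2 caught, loop continues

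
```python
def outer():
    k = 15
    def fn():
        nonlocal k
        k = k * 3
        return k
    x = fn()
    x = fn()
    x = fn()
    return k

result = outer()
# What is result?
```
405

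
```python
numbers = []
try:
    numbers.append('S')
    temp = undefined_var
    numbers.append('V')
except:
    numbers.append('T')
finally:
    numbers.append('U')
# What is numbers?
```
['S', 'T', 'U']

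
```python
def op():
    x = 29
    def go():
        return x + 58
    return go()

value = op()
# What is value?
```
87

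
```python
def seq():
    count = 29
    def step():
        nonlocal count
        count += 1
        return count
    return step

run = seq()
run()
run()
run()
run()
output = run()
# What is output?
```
34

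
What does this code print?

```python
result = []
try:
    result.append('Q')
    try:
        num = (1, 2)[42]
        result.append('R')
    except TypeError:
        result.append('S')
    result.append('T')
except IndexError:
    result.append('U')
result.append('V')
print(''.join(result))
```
QUV

Inner handler doesn't match, propagates to outer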